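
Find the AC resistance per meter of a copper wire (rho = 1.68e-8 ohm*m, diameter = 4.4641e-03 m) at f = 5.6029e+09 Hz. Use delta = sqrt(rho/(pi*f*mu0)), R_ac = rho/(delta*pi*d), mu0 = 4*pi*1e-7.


delta = sqrt(1.68e-8 / (pi * 5.6029e+09 * 4*pi*1e-7)) = 8.715019e-07 m
R_ac = 1.68e-8 / (8.715019e-07 * pi * 4.4641e-03) = 1.375 ohm/m

1.375 ohm/m


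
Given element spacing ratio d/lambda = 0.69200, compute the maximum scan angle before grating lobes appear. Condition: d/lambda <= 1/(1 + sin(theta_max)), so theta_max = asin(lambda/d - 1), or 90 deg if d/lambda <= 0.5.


lambda/d - 1 = 1/0.69200 - 1 = 0.4450867
theta_max = asin(0.4450867) = 26.43 deg

26.43 deg


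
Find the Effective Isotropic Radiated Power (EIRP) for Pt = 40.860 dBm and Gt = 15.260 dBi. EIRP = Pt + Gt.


EIRP = Pt + Gt = 40.860 + 15.260 = 56.12 dBm

56.12 dBm


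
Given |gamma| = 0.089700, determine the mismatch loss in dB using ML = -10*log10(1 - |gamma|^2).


ML = -10 * log10(1 - 0.089700^2) = -10 * log10(0.99195391) = 0.03509 dB

0.03509 dB


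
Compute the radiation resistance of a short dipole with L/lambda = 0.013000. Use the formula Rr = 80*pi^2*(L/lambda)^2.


Rr = 80 * pi^2 * (0.013000)^2 = 80 * 9.869604 * 1.690000e-04 = 0.1334 ohm

0.1334 ohm


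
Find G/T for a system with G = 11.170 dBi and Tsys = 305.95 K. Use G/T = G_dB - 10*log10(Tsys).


G/T = 11.170 - 10*log10(305.95) = 11.170 - 24.85650 = -13.69 dB/K

-13.69 dB/K


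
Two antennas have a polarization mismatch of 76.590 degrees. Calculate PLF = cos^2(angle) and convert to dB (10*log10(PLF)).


PLF_linear = cos^2(76.590 deg) = 0.05378581
PLF_dB = 10 * log10(0.05378581) = -12.69 dB

-12.69 dB


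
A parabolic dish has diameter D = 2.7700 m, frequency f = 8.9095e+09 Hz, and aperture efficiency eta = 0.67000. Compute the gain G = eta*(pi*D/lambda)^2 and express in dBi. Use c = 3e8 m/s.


lambda = c / f = 3.0000e+08 / 8.9095e+09 = 0.03367192 m
G_linear = 0.67000 * (pi * 2.7700 / 0.03367192)^2 = 44750.54
G_dBi = 10 * log10(44750.54) = 46.51 dBi

46.51 dBi


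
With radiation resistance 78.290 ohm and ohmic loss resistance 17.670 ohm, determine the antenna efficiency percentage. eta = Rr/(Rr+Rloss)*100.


eta = 78.290 / (78.290 + 17.670) * 100 = 81.59%

81.59%


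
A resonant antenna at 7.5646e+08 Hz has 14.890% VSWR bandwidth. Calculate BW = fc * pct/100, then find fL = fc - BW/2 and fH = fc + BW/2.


BW = 7.5646e+08 * 14.890/100 = 1.126369e+08 Hz
fL = 7.5646e+08 - 1.126369e+08/2 = 7.001e+08 Hz
fH = 7.5646e+08 + 1.126369e+08/2 = 8.128e+08 Hz

BW=1.126e+08 Hz, fL=7.001e+08 Hz, fH=8.128e+08 Hz


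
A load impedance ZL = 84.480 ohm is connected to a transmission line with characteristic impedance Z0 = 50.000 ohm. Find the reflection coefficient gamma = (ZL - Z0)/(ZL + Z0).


gamma = (84.480 - 50.000) / (84.480 + 50.000) = 0.2564

0.2564


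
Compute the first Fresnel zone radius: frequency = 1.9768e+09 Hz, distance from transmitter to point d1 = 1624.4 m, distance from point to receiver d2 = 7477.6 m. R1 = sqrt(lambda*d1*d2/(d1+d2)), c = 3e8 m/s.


lambda = c / f = 3.0000e+08 / 1.9768e+09 = 0.1517604 m
R1 = sqrt(0.1517604 * 1624.4 * 7477.6 / (1624.4 + 7477.6)) = 14.23 m

14.23 m


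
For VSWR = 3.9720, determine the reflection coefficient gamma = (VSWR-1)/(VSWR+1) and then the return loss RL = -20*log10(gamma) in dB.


gamma = (3.9720 - 1) / (3.9720 + 1) = 0.5977474
RL = -20 * log10(0.5977474) = 4.470 dB

4.470 dB


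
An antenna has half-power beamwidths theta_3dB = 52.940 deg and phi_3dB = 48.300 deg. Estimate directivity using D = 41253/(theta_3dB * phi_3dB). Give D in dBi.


D_linear = 41253 / (52.940 * 48.300) = 16.13335
D_dBi = 10 * log10(16.13335) = 12.08 dBi

12.08 dBi


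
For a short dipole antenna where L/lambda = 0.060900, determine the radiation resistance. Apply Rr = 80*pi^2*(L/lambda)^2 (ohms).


Rr = 80 * pi^2 * (0.060900)^2 = 80 * 9.869604 * 3.708810e-03 = 2.928 ohm

2.928 ohm


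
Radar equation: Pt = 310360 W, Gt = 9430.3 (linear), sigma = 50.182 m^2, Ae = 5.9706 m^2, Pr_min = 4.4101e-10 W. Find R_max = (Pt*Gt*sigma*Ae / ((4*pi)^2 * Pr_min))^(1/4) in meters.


R^4 = 310360*9430.3*50.182*5.9706 / ((4*pi)^2 * 4.4101e-10) = 1.259184e+19
R_max = 1.259184e+19^0.25 = 59569 m

59569 m


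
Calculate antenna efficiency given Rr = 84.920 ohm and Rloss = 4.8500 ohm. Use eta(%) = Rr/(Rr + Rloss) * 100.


eta = 84.920 / (84.920 + 4.8500) * 100 = 94.60%

94.60%


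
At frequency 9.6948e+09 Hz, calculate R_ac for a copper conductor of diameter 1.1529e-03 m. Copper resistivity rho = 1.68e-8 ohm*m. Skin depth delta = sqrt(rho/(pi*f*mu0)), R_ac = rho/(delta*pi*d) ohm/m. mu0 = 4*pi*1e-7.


delta = sqrt(1.68e-8 / (pi * 9.6948e+09 * 4*pi*1e-7)) = 6.625297e-07 m
R_ac = 1.68e-8 / (6.625297e-07 * pi * 1.1529e-03) = 7.001 ohm/m

7.001 ohm/m


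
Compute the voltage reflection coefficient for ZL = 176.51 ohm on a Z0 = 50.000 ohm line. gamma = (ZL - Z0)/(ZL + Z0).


gamma = (176.51 - 50.000) / (176.51 + 50.000) = 0.5585

0.5585


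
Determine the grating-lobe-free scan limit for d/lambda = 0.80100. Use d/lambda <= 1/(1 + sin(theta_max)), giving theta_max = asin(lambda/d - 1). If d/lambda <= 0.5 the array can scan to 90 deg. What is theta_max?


lambda/d - 1 = 1/0.80100 - 1 = 0.2484395
theta_max = asin(0.2484395) = 14.39 deg

14.39 deg


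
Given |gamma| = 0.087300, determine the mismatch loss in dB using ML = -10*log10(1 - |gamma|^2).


ML = -10 * log10(1 - 0.087300^2) = -10 * log10(0.99237871) = 0.03323 dB

0.03323 dB


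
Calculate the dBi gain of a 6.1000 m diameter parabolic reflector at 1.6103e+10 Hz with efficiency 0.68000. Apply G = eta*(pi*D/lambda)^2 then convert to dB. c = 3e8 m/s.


lambda = c / f = 3.0000e+08 / 1.6103e+10 = 0.01863007 m
G_linear = 0.68000 * (pi * 6.1000 / 0.01863007)^2 = 719514.2
G_dBi = 10 * log10(719514.2) = 58.57 dBi

58.57 dBi


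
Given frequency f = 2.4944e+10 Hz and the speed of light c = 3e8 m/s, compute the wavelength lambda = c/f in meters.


lambda = c / f = 3.0000e+08 / 2.4944e+10 = 0.01203 m

0.01203 m


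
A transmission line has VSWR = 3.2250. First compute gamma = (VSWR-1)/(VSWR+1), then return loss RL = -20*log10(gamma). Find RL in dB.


gamma = (3.2250 - 1) / (3.2250 + 1) = 0.5266272
RL = -20 * log10(0.5266272) = 5.570 dB

5.570 dB


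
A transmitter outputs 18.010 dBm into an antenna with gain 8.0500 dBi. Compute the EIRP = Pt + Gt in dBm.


EIRP = Pt + Gt = 18.010 + 8.0500 = 26.06 dBm

26.06 dBm


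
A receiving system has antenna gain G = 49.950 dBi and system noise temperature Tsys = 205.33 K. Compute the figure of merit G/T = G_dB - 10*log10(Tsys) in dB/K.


G/T = 49.950 - 10*log10(205.33) = 49.950 - 23.12452 = 26.83 dB/K

26.83 dB/K


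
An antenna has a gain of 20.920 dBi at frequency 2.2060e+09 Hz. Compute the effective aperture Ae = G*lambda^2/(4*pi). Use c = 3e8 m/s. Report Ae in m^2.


lambda = c / f = 3.0000e+08 / 2.2060e+09 = 0.1359927 m
G_linear = 10^(20.920/10) = 123.5947
Ae = G_linear * lambda^2 / (4*pi) = 123.5947 * 0.1359927^2 / (4*pi) = 0.1819 m^2

0.1819 m^2


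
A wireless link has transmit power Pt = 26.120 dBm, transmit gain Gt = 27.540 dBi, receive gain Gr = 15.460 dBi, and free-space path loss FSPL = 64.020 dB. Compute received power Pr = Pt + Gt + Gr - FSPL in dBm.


Pr = 26.120 + 27.540 + 15.460 - 64.020 = 5.10 dBm

5.10 dBm


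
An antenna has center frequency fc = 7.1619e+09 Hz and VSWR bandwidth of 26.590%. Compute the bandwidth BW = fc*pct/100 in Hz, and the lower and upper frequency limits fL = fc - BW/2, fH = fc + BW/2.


BW = 7.1619e+09 * 26.590/100 = 1.904349e+09 Hz
fL = 7.1619e+09 - 1.904349e+09/2 = 6.210e+09 Hz
fH = 7.1619e+09 + 1.904349e+09/2 = 8.114e+09 Hz

BW=1.904e+09 Hz, fL=6.210e+09 Hz, fH=8.114e+09 Hz


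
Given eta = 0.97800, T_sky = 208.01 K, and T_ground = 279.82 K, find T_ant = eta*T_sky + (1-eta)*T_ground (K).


T_ant = 0.97800 * 208.01 + (1 - 0.97800) * 279.82 = 209.6 K

209.6 K


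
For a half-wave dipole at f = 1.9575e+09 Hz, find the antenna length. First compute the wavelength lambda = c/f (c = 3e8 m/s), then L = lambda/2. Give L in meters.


lambda = c / f = 3.0000e+08 / 1.9575e+09 = 0.1532567 m
L = lambda / 2 = 0.1532567 / 2 = 0.07663 m

0.07663 m


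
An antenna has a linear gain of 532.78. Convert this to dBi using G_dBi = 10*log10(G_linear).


G_dBi = 10 * log10(532.78) = 27.27 dBi

27.27 dBi


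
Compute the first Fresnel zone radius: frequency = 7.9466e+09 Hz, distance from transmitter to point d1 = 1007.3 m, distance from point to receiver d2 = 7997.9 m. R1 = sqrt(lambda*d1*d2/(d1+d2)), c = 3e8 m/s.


lambda = c / f = 3.0000e+08 / 7.9466e+09 = 0.03775199 m
R1 = sqrt(0.03775199 * 1007.3 * 7997.9 / (1007.3 + 7997.9)) = 5.812 m

5.812 m


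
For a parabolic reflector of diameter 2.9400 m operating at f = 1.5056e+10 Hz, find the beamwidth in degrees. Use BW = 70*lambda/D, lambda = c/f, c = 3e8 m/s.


lambda = c / f = 3.0000e+08 / 1.5056e+10 = 0.01992561 m
BW = 70 * 0.01992561 / 2.9400 = 0.4744 deg

0.4744 deg


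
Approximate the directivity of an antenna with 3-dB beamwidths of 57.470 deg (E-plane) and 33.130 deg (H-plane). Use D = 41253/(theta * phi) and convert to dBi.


D_linear = 41253 / (57.470 * 33.130) = 21.66671
D_dBi = 10 * log10(21.66671) = 13.36 dBi

13.36 dBi


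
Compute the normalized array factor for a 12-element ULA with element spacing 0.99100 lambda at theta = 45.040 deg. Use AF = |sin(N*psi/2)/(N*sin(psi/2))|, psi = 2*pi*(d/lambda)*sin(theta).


psi = 2*pi*0.99100*sin(45.040 deg) = 4.405970 rad
AF = |sin(12*4.405970/2) / (12*sin(4.405970/2))| = 0.09962

0.09962


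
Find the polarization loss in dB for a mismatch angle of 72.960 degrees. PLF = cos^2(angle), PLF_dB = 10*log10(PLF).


PLF_linear = cos^2(72.960 deg) = 0.08587201
PLF_dB = 10 * log10(0.08587201) = -10.66 dB

-10.66 dB


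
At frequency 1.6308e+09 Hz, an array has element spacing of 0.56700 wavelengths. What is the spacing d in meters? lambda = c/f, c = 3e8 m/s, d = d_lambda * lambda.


lambda = c / f = 3.0000e+08 / 1.6308e+09 = 0.1839588 m
d = 0.56700 * 0.1839588 = 0.1043 m

0.1043 m


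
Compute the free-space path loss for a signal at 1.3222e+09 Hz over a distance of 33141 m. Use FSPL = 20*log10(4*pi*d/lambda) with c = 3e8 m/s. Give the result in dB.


lambda = c / f = 3.0000e+08 / 1.3222e+09 = 0.2268946 m
FSPL = 20 * log10(4*pi*33141/0.2268946) = 125.3 dB

125.3 dB


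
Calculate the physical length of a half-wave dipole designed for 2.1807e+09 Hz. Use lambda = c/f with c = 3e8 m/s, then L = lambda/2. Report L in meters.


lambda = c / f = 3.0000e+08 / 2.1807e+09 = 0.1375705 m
L = lambda / 2 = 0.1375705 / 2 = 0.06879 m

0.06879 m


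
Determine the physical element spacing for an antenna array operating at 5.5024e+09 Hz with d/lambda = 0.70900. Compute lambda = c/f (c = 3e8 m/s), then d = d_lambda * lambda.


lambda = c / f = 3.0000e+08 / 5.5024e+09 = 0.05452166 m
d = 0.70900 * 0.05452166 = 0.03866 m

0.03866 m


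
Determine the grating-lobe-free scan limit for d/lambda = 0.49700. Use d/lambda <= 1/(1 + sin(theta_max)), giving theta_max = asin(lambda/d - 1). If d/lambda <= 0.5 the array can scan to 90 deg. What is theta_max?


lambda/d - 1 = 1/0.49700 - 1 = 1.012072 >= 1
d/lambda <= 0.5, so the array can scan to endfire without grating lobes: theta_max = 90 deg

90 deg


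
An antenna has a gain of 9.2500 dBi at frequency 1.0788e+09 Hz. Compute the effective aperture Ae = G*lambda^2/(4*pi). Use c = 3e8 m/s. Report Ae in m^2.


lambda = c / f = 3.0000e+08 / 1.0788e+09 = 0.2780868 m
G_linear = 10^(9.2500/10) = 8.413951
Ae = G_linear * lambda^2 / (4*pi) = 8.413951 * 0.2780868^2 / (4*pi) = 0.05178 m^2

0.05178 m^2


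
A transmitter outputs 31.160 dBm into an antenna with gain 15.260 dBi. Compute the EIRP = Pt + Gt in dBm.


EIRP = Pt + Gt = 31.160 + 15.260 = 46.42 dBm

46.42 dBm


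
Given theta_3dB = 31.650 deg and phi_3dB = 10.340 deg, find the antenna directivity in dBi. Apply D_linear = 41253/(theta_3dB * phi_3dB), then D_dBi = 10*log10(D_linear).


D_linear = 41253 / (31.650 * 10.340) = 126.0554
D_dBi = 10 * log10(126.0554) = 21.01 dBi

21.01 dBi


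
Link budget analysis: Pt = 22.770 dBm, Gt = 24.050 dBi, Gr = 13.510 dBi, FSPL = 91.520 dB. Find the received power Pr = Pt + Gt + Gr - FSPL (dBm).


Pr = 22.770 + 24.050 + 13.510 - 91.520 = -31.19 dBm

-31.19 dBm


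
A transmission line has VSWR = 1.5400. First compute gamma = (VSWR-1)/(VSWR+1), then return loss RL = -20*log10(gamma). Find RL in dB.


gamma = (1.5400 - 1) / (1.5400 + 1) = 0.2125984
RL = -20 * log10(0.2125984) = 13.45 dB

13.45 dB


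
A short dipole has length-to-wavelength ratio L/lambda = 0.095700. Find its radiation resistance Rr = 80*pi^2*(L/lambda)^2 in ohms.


Rr = 80 * pi^2 * (0.095700)^2 = 80 * 9.869604 * 9.158490e-03 = 7.231 ohm

7.231 ohm


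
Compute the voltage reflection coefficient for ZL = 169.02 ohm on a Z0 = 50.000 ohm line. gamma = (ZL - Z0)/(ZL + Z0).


gamma = (169.02 - 50.000) / (169.02 + 50.000) = 0.5434

0.5434


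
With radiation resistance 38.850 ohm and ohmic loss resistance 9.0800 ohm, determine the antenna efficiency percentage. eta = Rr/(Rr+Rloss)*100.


eta = 38.850 / (38.850 + 9.0800) * 100 = 81.06%

81.06%


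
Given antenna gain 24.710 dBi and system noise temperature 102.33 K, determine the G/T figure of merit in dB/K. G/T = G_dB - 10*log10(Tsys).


G/T = 24.710 - 10*log10(102.33) = 24.710 - 20.10003 = 4.610 dB/K

4.610 dB/K


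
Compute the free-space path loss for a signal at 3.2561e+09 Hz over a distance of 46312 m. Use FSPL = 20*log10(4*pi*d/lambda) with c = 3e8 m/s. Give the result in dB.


lambda = c / f = 3.0000e+08 / 3.2561e+09 = 0.09213476 m
FSPL = 20 * log10(4*pi*46312/0.09213476) = 136.0 dB

136.0 dB


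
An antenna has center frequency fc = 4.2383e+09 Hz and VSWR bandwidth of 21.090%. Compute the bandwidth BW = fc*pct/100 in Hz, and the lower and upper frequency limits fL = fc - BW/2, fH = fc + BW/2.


BW = 4.2383e+09 * 21.090/100 = 8.938575e+08 Hz
fL = 4.2383e+09 - 8.938575e+08/2 = 3.791e+09 Hz
fH = 4.2383e+09 + 8.938575e+08/2 = 4.685e+09 Hz

BW=8.939e+08 Hz, fL=3.791e+09 Hz, fH=4.685e+09 Hz


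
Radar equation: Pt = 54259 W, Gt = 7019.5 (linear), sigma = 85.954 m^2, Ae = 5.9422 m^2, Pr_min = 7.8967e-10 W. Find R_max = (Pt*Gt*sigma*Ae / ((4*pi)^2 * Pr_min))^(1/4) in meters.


R^4 = 54259*7019.5*85.954*5.9422 / ((4*pi)^2 * 7.8967e-10) = 1.560005e+18
R_max = 1.560005e+18^0.25 = 35341 m

35341 m


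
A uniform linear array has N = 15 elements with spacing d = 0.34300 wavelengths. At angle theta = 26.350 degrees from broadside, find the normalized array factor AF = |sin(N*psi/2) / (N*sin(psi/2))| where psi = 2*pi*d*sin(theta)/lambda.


psi = 2*pi*0.34300*sin(26.350 deg) = 0.9565628 rad
AF = |sin(15*0.9565628/2) / (15*sin(0.9565628/2))| = 0.1127

0.1127


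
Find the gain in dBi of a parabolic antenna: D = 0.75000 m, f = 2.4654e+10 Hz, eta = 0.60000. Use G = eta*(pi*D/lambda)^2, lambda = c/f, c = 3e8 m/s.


lambda = c / f = 3.0000e+08 / 2.4654e+10 = 0.01216841 m
G_linear = 0.60000 * (pi * 0.75000 / 0.01216841)^2 = 22496.03
G_dBi = 10 * log10(22496.03) = 43.52 dBi

43.52 dBi


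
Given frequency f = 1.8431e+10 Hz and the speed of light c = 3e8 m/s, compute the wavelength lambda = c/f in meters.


lambda = c / f = 3.0000e+08 / 1.8431e+10 = 0.01628 m

0.01628 m


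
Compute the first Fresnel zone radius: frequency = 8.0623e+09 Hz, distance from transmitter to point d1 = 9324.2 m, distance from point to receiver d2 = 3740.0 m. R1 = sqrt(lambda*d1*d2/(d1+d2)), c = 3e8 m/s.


lambda = c / f = 3.0000e+08 / 8.0623e+09 = 0.03721023 m
R1 = sqrt(0.03721023 * 9324.2 * 3740.0 / (9324.2 + 3740.0)) = 9.966 m

9.966 m


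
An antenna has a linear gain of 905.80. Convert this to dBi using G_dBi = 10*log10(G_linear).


G_dBi = 10 * log10(905.80) = 29.57 dBi

29.57 dBi


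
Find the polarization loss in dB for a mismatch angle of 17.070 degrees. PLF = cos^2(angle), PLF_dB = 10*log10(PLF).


PLF_linear = cos^2(17.070 deg) = 0.9138344
PLF_dB = 10 * log10(0.9138344) = -0.3913 dB

-0.3913 dB


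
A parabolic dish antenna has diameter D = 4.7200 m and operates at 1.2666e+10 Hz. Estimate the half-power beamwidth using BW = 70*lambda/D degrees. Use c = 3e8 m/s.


lambda = c / f = 3.0000e+08 / 1.2666e+10 = 0.02368546 m
BW = 70 * 0.02368546 / 4.7200 = 0.3513 deg

0.3513 deg


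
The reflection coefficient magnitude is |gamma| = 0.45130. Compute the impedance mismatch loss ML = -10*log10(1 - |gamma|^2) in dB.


ML = -10 * log10(1 - 0.45130^2) = -10 * log10(0.79632831) = 0.9891 dB

0.9891 dB


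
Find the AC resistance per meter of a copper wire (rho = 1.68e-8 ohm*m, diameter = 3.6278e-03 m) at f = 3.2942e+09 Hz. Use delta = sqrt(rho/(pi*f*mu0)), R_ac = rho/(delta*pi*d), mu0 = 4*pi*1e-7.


delta = sqrt(1.68e-8 / (pi * 3.2942e+09 * 4*pi*1e-7)) = 1.136579e-06 m
R_ac = 1.68e-8 / (1.136579e-06 * pi * 3.6278e-03) = 1.297 ohm/m

1.297 ohm/m


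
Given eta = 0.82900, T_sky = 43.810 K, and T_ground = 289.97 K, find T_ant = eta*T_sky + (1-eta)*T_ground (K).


T_ant = 0.82900 * 43.810 + (1 - 0.82900) * 289.97 = 85.90 K

85.90 K


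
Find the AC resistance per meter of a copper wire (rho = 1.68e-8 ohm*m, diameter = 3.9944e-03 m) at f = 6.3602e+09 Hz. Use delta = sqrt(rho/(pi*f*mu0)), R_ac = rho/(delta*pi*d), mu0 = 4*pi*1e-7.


delta = sqrt(1.68e-8 / (pi * 6.3602e+09 * 4*pi*1e-7)) = 8.179738e-07 m
R_ac = 1.68e-8 / (8.179738e-07 * pi * 3.9944e-03) = 1.637 ohm/m

1.637 ohm/m


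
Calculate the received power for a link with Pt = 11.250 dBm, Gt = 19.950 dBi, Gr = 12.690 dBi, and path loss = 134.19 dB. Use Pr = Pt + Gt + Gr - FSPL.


Pr = 11.250 + 19.950 + 12.690 - 134.19 = -90.30 dBm

-90.30 dBm


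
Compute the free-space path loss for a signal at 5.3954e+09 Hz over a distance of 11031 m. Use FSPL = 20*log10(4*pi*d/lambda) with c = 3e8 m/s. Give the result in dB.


lambda = c / f = 3.0000e+08 / 5.3954e+09 = 0.05560292 m
FSPL = 20 * log10(4*pi*11031/0.05560292) = 127.9 dB

127.9 dB


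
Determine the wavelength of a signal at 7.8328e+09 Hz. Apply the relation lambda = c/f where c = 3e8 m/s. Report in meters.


lambda = c / f = 3.0000e+08 / 7.8328e+09 = 0.03830 m

0.03830 m


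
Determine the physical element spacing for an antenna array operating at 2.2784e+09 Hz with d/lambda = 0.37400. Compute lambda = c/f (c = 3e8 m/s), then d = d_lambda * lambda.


lambda = c / f = 3.0000e+08 / 2.2784e+09 = 0.1316713 m
d = 0.37400 * 0.1316713 = 0.04925 m

0.04925 m


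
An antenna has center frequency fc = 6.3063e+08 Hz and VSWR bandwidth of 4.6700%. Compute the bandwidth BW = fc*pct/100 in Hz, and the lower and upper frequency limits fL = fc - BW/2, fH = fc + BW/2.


BW = 6.3063e+08 * 4.6700/100 = 2.945042e+07 Hz
fL = 6.3063e+08 - 2.945042e+07/2 = 6.159e+08 Hz
fH = 6.3063e+08 + 2.945042e+07/2 = 6.454e+08 Hz

BW=2.945e+07 Hz, fL=6.159e+08 Hz, fH=6.454e+08 Hz


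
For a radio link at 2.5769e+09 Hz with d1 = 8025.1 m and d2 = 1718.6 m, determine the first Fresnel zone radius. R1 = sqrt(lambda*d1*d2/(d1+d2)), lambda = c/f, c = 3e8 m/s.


lambda = c / f = 3.0000e+08 / 2.5769e+09 = 0.1164190 m
R1 = sqrt(0.1164190 * 8025.1 * 1718.6 / (8025.1 + 1718.6)) = 12.84 m

12.84 m


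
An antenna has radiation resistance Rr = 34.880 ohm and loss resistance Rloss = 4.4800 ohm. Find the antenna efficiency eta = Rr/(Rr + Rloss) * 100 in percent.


eta = 34.880 / (34.880 + 4.4800) * 100 = 88.62%

88.62%


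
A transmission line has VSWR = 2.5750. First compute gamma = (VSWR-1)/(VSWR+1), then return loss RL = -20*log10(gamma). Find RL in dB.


gamma = (2.5750 - 1) / (2.5750 + 1) = 0.4405594
RL = -20 * log10(0.4405594) = 7.120 dB

7.120 dB


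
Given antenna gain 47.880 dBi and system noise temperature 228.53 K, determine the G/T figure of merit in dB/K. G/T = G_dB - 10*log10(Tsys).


G/T = 47.880 - 10*log10(228.53) = 47.880 - 23.58943 = 24.29 dB/K

24.29 dB/K


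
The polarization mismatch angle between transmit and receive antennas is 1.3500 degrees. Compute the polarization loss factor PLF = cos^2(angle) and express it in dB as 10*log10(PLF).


PLF_linear = cos^2(1.3500 deg) = 0.9994449
PLF_dB = 10 * log10(0.9994449) = -2.411e-03 dB

-2.411e-03 dB


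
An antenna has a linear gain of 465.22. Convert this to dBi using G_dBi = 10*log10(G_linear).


G_dBi = 10 * log10(465.22) = 26.68 dBi

26.68 dBi


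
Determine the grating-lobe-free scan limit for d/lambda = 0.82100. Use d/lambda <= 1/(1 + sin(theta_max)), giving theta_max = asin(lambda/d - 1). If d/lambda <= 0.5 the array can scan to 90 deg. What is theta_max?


lambda/d - 1 = 1/0.82100 - 1 = 0.2180268
theta_max = asin(0.2180268) = 12.59 deg

12.59 deg


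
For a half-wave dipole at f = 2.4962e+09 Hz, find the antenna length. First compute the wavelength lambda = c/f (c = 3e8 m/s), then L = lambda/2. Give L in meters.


lambda = c / f = 3.0000e+08 / 2.4962e+09 = 0.1201827 m
L = lambda / 2 = 0.1201827 / 2 = 0.06009 m

0.06009 m


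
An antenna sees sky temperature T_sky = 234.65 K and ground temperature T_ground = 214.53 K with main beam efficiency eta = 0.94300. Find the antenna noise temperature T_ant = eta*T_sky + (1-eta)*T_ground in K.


T_ant = 0.94300 * 234.65 + (1 - 0.94300) * 214.53 = 233.5 K

233.5 K


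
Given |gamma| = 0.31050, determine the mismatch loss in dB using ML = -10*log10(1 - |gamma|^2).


ML = -10 * log10(1 - 0.31050^2) = -10 * log10(0.90358975) = 0.4403 dB

0.4403 dB


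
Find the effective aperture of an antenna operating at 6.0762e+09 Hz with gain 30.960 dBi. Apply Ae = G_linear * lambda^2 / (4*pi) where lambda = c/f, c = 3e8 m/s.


lambda = c / f = 3.0000e+08 / 6.0762e+09 = 0.04937296 m
G_linear = 10^(30.960/10) = 1247.384
Ae = G_linear * lambda^2 / (4*pi) = 1247.384 * 0.04937296^2 / (4*pi) = 0.2420 m^2

0.2420 m^2


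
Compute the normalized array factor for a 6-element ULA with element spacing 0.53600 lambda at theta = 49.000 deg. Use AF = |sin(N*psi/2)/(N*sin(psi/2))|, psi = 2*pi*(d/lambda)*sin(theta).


psi = 2*pi*0.53600*sin(49.000 deg) = 2.541701 rad
AF = |sin(6*2.541701/2) / (6*sin(2.541701/2))| = 0.1699

0.1699


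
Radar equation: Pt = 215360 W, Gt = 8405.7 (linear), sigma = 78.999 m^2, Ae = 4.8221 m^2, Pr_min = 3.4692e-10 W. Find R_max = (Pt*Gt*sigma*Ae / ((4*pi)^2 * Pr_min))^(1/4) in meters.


R^4 = 215360*8405.7*78.999*4.8221 / ((4*pi)^2 * 3.4692e-10) = 1.258774e+19
R_max = 1.258774e+19^0.25 = 59564 m

59564 m


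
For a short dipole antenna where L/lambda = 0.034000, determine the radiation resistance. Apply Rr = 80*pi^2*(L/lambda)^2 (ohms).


Rr = 80 * pi^2 * (0.034000)^2 = 80 * 9.869604 * 1.156000e-03 = 0.9127 ohm

0.9127 ohm


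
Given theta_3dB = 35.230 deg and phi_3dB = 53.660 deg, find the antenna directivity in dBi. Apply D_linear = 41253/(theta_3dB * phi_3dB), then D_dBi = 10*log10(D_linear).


D_linear = 41253 / (35.230 * 53.660) = 21.82188
D_dBi = 10 * log10(21.82188) = 13.39 dBi

13.39 dBi


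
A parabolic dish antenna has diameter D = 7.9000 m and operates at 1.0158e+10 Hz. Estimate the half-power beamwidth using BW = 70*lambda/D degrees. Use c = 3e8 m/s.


lambda = c / f = 3.0000e+08 / 1.0158e+10 = 0.02953337 m
BW = 70 * 0.02953337 / 7.9000 = 0.2617 deg

0.2617 deg


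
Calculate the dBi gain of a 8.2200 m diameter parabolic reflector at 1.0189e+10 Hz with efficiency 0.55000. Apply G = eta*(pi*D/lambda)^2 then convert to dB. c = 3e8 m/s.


lambda = c / f = 3.0000e+08 / 1.0189e+10 = 0.02944352 m
G_linear = 0.55000 * (pi * 8.2200 / 0.02944352)^2 = 423084.0
G_dBi = 10 * log10(423084.0) = 56.26 dBi

56.26 dBi


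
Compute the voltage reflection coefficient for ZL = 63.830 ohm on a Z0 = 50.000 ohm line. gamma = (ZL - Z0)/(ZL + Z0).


gamma = (63.830 - 50.000) / (63.830 + 50.000) = 0.1215

0.1215


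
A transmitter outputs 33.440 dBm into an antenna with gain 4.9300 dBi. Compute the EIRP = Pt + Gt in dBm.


EIRP = Pt + Gt = 33.440 + 4.9300 = 38.37 dBm

38.37 dBm


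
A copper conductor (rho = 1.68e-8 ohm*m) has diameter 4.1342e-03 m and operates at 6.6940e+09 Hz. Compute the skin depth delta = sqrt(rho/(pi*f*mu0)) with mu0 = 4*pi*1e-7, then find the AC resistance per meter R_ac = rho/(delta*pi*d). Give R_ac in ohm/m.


delta = sqrt(1.68e-8 / (pi * 6.6940e+09 * 4*pi*1e-7)) = 7.973186e-07 m
R_ac = 1.68e-8 / (7.973186e-07 * pi * 4.1342e-03) = 1.622 ohm/m

1.622 ohm/m


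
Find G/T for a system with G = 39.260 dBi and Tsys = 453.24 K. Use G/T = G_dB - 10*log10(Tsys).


G/T = 39.260 - 10*log10(453.24) = 39.260 - 26.56328 = 12.70 dB/K

12.70 dB/K


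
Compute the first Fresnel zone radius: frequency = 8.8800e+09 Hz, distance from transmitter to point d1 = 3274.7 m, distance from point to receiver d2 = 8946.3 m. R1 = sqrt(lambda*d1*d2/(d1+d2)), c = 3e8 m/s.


lambda = c / f = 3.0000e+08 / 8.8800e+09 = 0.03378378 m
R1 = sqrt(0.03378378 * 3274.7 * 8946.3 / (3274.7 + 8946.3)) = 8.999 m

8.999 m


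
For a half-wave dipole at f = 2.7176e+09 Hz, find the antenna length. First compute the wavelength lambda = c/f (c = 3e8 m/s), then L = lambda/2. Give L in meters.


lambda = c / f = 3.0000e+08 / 2.7176e+09 = 0.1103915 m
L = lambda / 2 = 0.1103915 / 2 = 0.05520 m

0.05520 m


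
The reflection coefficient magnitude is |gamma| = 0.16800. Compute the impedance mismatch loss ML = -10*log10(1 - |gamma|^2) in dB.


ML = -10 * log10(1 - 0.16800^2) = -10 * log10(0.971776) = 0.1243 dB

0.1243 dB


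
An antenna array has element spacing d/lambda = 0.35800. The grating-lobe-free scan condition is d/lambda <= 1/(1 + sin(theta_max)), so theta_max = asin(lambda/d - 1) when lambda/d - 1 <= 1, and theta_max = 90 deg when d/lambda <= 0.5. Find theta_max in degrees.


lambda/d - 1 = 1/0.35800 - 1 = 1.793296 >= 1
d/lambda <= 0.5, so the array can scan to endfire without grating lobes: theta_max = 90 deg

90 deg


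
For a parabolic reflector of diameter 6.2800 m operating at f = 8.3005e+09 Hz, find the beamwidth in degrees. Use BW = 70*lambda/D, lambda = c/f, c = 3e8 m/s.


lambda = c / f = 3.0000e+08 / 8.3005e+09 = 0.03614240 m
BW = 70 * 0.03614240 / 6.2800 = 0.4029 deg

0.4029 deg


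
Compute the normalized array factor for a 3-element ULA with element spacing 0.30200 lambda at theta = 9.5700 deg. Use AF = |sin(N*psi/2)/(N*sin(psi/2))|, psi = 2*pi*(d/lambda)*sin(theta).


psi = 2*pi*0.30200*sin(9.5700 deg) = 0.3154677 rad
AF = |sin(3*0.3154677/2) / (3*sin(0.3154677/2))| = 0.9671

0.9671


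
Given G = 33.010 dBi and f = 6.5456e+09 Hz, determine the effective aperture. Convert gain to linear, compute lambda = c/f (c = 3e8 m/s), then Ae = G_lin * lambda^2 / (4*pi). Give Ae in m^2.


lambda = c / f = 3.0000e+08 / 6.5456e+09 = 0.04583231 m
G_linear = 10^(33.010/10) = 1999.862
Ae = G_linear * lambda^2 / (4*pi) = 1999.862 * 0.04583231^2 / (4*pi) = 0.3343 m^2

0.3343 m^2


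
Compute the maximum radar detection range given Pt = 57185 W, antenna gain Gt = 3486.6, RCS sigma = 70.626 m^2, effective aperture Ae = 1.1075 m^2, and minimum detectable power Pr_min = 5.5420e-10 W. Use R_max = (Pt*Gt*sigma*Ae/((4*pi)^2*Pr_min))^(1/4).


R^4 = 57185*3486.6*70.626*1.1075 / ((4*pi)^2 * 5.5420e-10) = 1.781994e+17
R_max = 1.781994e+17^0.25 = 20546 m

20546 m


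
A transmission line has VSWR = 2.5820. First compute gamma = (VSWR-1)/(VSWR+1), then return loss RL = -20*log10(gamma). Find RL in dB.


gamma = (2.5820 - 1) / (2.5820 + 1) = 0.4416527
RL = -20 * log10(0.4416527) = 7.098 dB

7.098 dB


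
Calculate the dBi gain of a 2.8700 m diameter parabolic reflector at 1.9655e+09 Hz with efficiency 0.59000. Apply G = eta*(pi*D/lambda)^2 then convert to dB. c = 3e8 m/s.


lambda = c / f = 3.0000e+08 / 1.9655e+09 = 0.1526329 m
G_linear = 0.59000 * (pi * 2.8700 / 0.1526329)^2 = 2058.824
G_dBi = 10 * log10(2058.824) = 33.14 dBi

33.14 dBi


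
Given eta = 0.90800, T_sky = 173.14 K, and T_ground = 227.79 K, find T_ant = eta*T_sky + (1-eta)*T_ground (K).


T_ant = 0.90800 * 173.14 + (1 - 0.90800) * 227.79 = 178.2 K

178.2 K


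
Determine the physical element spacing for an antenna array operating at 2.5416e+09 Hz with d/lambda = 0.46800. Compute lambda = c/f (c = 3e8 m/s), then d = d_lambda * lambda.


lambda = c / f = 3.0000e+08 / 2.5416e+09 = 0.1180359 m
d = 0.46800 * 0.1180359 = 0.05524 m

0.05524 m


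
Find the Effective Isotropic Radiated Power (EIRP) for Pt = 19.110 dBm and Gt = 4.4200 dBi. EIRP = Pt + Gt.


EIRP = Pt + Gt = 19.110 + 4.4200 = 23.53 dBm

23.53 dBm


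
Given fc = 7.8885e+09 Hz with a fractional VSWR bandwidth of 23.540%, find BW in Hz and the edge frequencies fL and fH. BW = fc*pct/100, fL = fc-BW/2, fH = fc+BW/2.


BW = 7.8885e+09 * 23.540/100 = 1.856953e+09 Hz
fL = 7.8885e+09 - 1.856953e+09/2 = 6.960e+09 Hz
fH = 7.8885e+09 + 1.856953e+09/2 = 8.817e+09 Hz

BW=1.857e+09 Hz, fL=6.960e+09 Hz, fH=8.817e+09 Hz


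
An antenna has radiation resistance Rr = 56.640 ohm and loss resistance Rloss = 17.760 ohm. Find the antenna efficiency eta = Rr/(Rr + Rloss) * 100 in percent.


eta = 56.640 / (56.640 + 17.760) * 100 = 76.13%

76.13%


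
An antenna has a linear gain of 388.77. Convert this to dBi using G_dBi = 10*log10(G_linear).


G_dBi = 10 * log10(388.77) = 25.90 dBi

25.90 dBi


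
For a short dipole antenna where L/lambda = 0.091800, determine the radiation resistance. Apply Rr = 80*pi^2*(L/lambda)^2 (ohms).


Rr = 80 * pi^2 * (0.091800)^2 = 80 * 9.869604 * 8.427240e-03 = 6.654 ohm

6.654 ohm


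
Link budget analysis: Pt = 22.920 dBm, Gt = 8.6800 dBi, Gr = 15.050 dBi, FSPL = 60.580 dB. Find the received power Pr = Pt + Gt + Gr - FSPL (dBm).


Pr = 22.920 + 8.6800 + 15.050 - 60.580 = -13.93 dBm

-13.93 dBm


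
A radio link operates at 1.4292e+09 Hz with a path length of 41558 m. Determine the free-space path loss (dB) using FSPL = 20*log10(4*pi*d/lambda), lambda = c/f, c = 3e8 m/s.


lambda = c / f = 3.0000e+08 / 1.4292e+09 = 0.2099076 m
FSPL = 20 * log10(4*pi*41558/0.2099076) = 127.9 dB

127.9 dB


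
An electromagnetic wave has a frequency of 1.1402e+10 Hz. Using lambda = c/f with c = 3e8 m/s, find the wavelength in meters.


lambda = c / f = 3.0000e+08 / 1.1402e+10 = 0.02631 m

0.02631 m


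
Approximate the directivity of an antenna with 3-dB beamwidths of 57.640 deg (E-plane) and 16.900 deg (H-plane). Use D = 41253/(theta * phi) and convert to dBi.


D_linear = 41253 / (57.640 * 16.900) = 42.34917
D_dBi = 10 * log10(42.34917) = 16.27 dBi

16.27 dBi


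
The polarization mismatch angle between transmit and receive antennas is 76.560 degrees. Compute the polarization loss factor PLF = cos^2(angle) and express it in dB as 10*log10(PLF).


PLF_linear = cos^2(76.560 deg) = 0.05402230
PLF_dB = 10 * log10(0.05402230) = -12.67 dB

-12.67 dB


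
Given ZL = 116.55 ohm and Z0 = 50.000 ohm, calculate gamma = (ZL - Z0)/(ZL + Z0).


gamma = (116.55 - 50.000) / (116.55 + 50.000) = 0.3996

0.3996


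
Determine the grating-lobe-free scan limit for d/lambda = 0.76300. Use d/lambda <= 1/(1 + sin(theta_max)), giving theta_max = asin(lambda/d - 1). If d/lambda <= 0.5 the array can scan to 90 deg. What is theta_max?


lambda/d - 1 = 1/0.76300 - 1 = 0.3106160
theta_max = asin(0.3106160) = 18.10 deg

18.10 deg


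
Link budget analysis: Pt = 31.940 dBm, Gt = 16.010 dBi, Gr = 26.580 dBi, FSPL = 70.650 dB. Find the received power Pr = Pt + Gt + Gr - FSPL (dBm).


Pr = 31.940 + 16.010 + 26.580 - 70.650 = 3.88 dBm

3.88 dBm


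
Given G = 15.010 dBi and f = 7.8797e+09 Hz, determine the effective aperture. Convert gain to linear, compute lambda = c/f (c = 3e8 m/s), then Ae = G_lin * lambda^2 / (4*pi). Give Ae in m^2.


lambda = c / f = 3.0000e+08 / 7.8797e+09 = 0.03807252 m
G_linear = 10^(15.010/10) = 31.69567
Ae = G_linear * lambda^2 / (4*pi) = 31.69567 * 0.03807252^2 / (4*pi) = 3.656e-03 m^2

3.656e-03 m^2


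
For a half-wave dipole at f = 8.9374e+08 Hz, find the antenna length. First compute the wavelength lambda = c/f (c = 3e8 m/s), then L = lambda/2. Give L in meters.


lambda = c / f = 3.0000e+08 / 8.9374e+08 = 0.3356681 m
L = lambda / 2 = 0.3356681 / 2 = 0.1678 m

0.1678 m


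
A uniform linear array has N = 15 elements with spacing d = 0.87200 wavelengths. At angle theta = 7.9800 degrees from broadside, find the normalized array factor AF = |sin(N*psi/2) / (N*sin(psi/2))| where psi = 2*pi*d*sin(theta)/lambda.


psi = 2*pi*0.87200*sin(7.9800 deg) = 0.7606268 rad
AF = |sin(15*0.7606268/2) / (15*sin(0.7606268/2))| = 0.09819

0.09819


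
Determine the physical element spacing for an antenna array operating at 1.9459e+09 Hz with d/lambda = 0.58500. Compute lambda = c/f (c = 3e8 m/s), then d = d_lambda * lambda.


lambda = c / f = 3.0000e+08 / 1.9459e+09 = 0.1541703 m
d = 0.58500 * 0.1541703 = 0.09019 m

0.09019 m


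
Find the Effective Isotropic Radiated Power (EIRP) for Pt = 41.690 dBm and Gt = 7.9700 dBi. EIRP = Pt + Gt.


EIRP = Pt + Gt = 41.690 + 7.9700 = 49.66 dBm

49.66 dBm


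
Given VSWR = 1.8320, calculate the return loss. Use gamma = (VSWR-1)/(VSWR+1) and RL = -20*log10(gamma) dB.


gamma = (1.8320 - 1) / (1.8320 + 1) = 0.2937853
RL = -20 * log10(0.2937853) = 10.64 dB

10.64 dB


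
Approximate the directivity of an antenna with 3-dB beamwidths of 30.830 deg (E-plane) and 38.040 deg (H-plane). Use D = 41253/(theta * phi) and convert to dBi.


D_linear = 41253 / (30.830 * 38.040) = 35.17560
D_dBi = 10 * log10(35.17560) = 15.46 dBi

15.46 dBi


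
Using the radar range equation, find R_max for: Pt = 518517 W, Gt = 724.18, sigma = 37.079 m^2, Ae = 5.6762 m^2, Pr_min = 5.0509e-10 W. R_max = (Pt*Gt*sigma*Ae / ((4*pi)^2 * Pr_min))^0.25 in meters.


R^4 = 518517*724.18*37.079*5.6762 / ((4*pi)^2 * 5.0509e-10) = 9.908473e+17
R_max = 9.908473e+17^0.25 = 31550 m

31550 m


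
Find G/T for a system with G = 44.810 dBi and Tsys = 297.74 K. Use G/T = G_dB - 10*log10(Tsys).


G/T = 44.810 - 10*log10(297.74) = 44.810 - 24.73837 = 20.07 dB/K

20.07 dB/K


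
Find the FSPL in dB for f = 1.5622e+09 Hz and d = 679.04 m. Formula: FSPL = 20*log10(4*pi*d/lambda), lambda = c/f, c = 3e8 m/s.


lambda = c / f = 3.0000e+08 / 1.5622e+09 = 0.1920369 m
FSPL = 20 * log10(4*pi*679.04/0.1920369) = 92.95 dB

92.95 dB


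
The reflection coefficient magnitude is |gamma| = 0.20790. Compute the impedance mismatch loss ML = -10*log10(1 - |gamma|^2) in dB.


ML = -10 * log10(1 - 0.20790^2) = -10 * log10(0.95677759) = 0.1919 dB

0.1919 dB


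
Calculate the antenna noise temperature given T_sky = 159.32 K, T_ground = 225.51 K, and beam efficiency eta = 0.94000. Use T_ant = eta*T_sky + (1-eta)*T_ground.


T_ant = 0.94000 * 159.32 + (1 - 0.94000) * 225.51 = 163.3 K

163.3 K


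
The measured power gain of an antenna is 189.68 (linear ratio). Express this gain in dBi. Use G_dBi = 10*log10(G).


G_dBi = 10 * log10(189.68) = 22.78 dBi

22.78 dBi


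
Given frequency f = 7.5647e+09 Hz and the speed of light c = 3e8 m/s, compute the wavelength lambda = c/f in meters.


lambda = c / f = 3.0000e+08 / 7.5647e+09 = 0.03966 m

0.03966 m


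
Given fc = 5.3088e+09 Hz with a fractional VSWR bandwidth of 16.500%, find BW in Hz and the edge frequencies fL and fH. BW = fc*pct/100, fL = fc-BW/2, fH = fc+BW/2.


BW = 5.3088e+09 * 16.500/100 = 8.759520e+08 Hz
fL = 5.3088e+09 - 8.759520e+08/2 = 4.871e+09 Hz
fH = 5.3088e+09 + 8.759520e+08/2 = 5.747e+09 Hz

BW=8.760e+08 Hz, fL=4.871e+09 Hz, fH=5.747e+09 Hz


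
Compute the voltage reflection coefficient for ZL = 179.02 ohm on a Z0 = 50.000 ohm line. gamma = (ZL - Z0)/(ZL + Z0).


gamma = (179.02 - 50.000) / (179.02 + 50.000) = 0.5634

0.5634


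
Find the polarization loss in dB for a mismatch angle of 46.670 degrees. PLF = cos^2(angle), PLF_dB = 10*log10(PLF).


PLF_linear = cos^2(46.670 deg) = 0.4708695
PLF_dB = 10 * log10(0.4708695) = -3.271 dB

-3.271 dB


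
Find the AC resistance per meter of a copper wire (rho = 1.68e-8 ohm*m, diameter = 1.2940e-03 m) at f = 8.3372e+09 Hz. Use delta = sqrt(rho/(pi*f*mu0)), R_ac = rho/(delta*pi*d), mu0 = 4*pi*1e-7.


delta = sqrt(1.68e-8 / (pi * 8.3372e+09 * 4*pi*1e-7)) = 7.144382e-07 m
R_ac = 1.68e-8 / (7.144382e-07 * pi * 1.2940e-03) = 5.784 ohm/m

5.784 ohm/m


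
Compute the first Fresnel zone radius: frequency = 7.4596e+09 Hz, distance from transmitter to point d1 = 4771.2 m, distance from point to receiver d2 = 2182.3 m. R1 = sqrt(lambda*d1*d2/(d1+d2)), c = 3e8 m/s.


lambda = c / f = 3.0000e+08 / 7.4596e+09 = 0.04021663 m
R1 = sqrt(0.04021663 * 4771.2 * 2182.3 / (4771.2 + 2182.3)) = 7.760 m

7.760 m


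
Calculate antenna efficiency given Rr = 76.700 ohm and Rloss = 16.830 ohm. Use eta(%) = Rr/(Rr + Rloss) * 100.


eta = 76.700 / (76.700 + 16.830) * 100 = 82.01%

82.01%


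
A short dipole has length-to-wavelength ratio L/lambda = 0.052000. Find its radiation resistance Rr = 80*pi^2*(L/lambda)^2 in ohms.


Rr = 80 * pi^2 * (0.052000)^2 = 80 * 9.869604 * 2.704000e-03 = 2.135 ohm

2.135 ohm


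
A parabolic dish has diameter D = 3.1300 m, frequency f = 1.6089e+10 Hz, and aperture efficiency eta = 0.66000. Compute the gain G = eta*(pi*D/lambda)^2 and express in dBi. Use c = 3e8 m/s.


lambda = c / f = 3.0000e+08 / 1.6089e+10 = 0.01864628 m
G_linear = 0.66000 * (pi * 3.1300 / 0.01864628)^2 = 183547.3
G_dBi = 10 * log10(183547.3) = 52.64 dBi

52.64 dBi


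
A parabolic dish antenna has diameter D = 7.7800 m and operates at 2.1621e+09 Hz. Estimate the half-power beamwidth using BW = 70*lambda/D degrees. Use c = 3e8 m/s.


lambda = c / f = 3.0000e+08 / 2.1621e+09 = 0.1387540 m
BW = 70 * 0.1387540 / 7.7800 = 1.248 deg

1.248 deg


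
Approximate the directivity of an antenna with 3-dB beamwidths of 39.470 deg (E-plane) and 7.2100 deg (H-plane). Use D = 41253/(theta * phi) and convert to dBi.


D_linear = 41253 / (39.470 * 7.2100) = 144.9617
D_dBi = 10 * log10(144.9617) = 21.61 dBi

21.61 dBi


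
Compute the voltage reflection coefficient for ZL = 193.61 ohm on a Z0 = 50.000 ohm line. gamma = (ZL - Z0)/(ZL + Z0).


gamma = (193.61 - 50.000) / (193.61 + 50.000) = 0.5895

0.5895


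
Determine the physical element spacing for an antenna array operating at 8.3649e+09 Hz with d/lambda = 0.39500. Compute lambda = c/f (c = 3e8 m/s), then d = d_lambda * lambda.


lambda = c / f = 3.0000e+08 / 8.3649e+09 = 0.03586415 m
d = 0.39500 * 0.03586415 = 0.01417 m

0.01417 m


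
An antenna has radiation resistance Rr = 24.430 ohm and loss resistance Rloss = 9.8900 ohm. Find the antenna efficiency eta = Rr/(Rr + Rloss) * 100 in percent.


eta = 24.430 / (24.430 + 9.8900) * 100 = 71.18%

71.18%


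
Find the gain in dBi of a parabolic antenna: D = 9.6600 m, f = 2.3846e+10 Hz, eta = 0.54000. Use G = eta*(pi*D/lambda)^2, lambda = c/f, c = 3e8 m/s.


lambda = c / f = 3.0000e+08 / 2.3846e+10 = 0.01258073 m
G_linear = 0.54000 * (pi * 9.6600 / 0.01258073)^2 = 3.142216e+06
G_dBi = 10 * log10(3.142216e+06) = 64.97 dBi

64.97 dBi


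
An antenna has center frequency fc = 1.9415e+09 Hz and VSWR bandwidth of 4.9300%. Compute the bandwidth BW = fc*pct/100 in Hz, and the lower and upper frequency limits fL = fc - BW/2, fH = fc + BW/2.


BW = 1.9415e+09 * 4.9300/100 = 9.571595e+07 Hz
fL = 1.9415e+09 - 9.571595e+07/2 = 1.894e+09 Hz
fH = 1.9415e+09 + 9.571595e+07/2 = 1.989e+09 Hz

BW=9.572e+07 Hz, fL=1.894e+09 Hz, fH=1.989e+09 Hz


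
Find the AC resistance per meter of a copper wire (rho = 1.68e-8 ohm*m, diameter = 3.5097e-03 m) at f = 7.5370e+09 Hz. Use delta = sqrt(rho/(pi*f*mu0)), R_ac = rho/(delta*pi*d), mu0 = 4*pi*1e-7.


delta = sqrt(1.68e-8 / (pi * 7.5370e+09 * 4*pi*1e-7)) = 7.514075e-07 m
R_ac = 1.68e-8 / (7.514075e-07 * pi * 3.5097e-03) = 2.028 ohm/m

2.028 ohm/m
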